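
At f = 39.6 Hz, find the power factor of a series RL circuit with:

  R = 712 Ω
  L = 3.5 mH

Step 1 — Angular frequency: ω = 2π·f = 2π·39.6 = 248.8 rad/s.
Step 2 — Component impedances:
  R: Z = R = 712 Ω
  L: Z = jωL = j·248.8·0.0035 = 0 + j0.8708 Ω
Step 3 — Series combination: Z_total = R + L = 712 + j0.8708 Ω = 712∠0.1° Ω.
Step 4 — Power factor: PF = cos(φ) = Re(Z)/|Z| = 712/712 = 1.
Step 5 — Type: Im(Z) = 0.8708 ⇒ lagging (phase φ = 0.1°).

PF = 1 (lagging, φ = 0.1°)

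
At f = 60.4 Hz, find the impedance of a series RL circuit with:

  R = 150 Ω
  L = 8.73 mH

Step 1 — Angular frequency: ω = 2π·f = 2π·60.4 = 379.5 rad/s.
Step 2 — Component impedances:
  R: Z = R = 150 Ω
  L: Z = jωL = j·379.5·0.00873 = 0 + j3.313 Ω
Step 3 — Series combination: Z_total = R + L = 150 + j3.313 Ω = 150∠1.3° Ω.

Z = 150 + j3.313 Ω = 150∠1.3° Ω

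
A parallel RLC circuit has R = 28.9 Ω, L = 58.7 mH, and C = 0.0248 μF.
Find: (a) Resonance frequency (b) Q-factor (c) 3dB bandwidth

Step 1 — Resonance: ω₀ = 1/√(LC) = 1/√(0.0587·2.48e-08) = 2.621e+04 rad/s.
Step 2 — f₀ = ω₀/(2π) = 4171 Hz.
Step 3 — Parallel Q: Q = R/(ω₀L) = 28.9/(2.621e+04·0.0587) = 0.01878.
Step 4 — Bandwidth: Δω = ω₀/Q = 1.395e+06 rad/s; BW = Δω/(2π) = 2.221e+05 Hz.

(a) f₀ = 4171 Hz  (b) Q = 0.01878  (c) BW = 2.221e+05 Hz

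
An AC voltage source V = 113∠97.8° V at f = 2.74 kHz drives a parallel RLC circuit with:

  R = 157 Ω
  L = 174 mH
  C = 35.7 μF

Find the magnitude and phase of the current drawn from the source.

Step 1 — Angular frequency: ω = 2π·f = 2π·2740 = 1.722e+04 rad/s.
Step 2 — Component impedances:
  R: Z = R = 157 Ω
  L: Z = jωL = j·1.722e+04·0.174 = 0 + j2996 Ω
  C: Z = 1/(jωC) = -j/(ω·C) = 0 - j1.627 Ω
Step 3 — Parallel combination: 1/Z_total = 1/R + 1/L + 1/C; Z_total = 0.01688 - j1.628 Ω = 1.628∠-89.4° Ω.
Step 4 — Source phasor: V = 113∠97.8° V = -15.34 + j112 V.
Step 5 — Ohm's law: I = V / Z_total = (-15.34 + j112) / (0.01688 - j1.628) = -68.87 - j8.707 A.
Step 6 — Convert to polar: |I| = 69.42 A, ∠I = -172.8°.

I = 69.42∠-172.8° A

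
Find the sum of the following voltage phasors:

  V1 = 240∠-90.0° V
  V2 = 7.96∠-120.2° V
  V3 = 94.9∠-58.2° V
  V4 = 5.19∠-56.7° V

Step 1 — Convert each phasor to rectangular form:
  V1 = 240·(cos(-90.0°) + j·sin(-90.0°)) = 0 - j240 V
  V2 = 7.96·(cos(-120.2°) + j·sin(-120.2°)) = -4.004 - j6.88 V
  V3 = 94.9·(cos(-58.2°) + j·sin(-58.2°)) = 50.01 - j80.65 V
  V4 = 5.19·(cos(-56.7°) + j·sin(-56.7°)) = 2.849 - j4.338 V
Step 2 — Sum components: V_total = 48.85 - j331.9 V.
Step 3 — Convert to polar: |V_total| = 335.4 V, ∠V_total = -81.6°.

V_total = 335.4∠-81.6° V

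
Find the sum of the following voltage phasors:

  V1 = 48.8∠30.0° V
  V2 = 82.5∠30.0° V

Step 1 — Convert each phasor to rectangular form:
  V1 = 48.8·(cos(30.0°) + j·sin(30.0°)) = 42.26 + j24.4 V
  V2 = 82.5·(cos(30.0°) + j·sin(30.0°)) = 71.45 + j41.25 V
Step 2 — Sum components: V_total = 113.7 + j65.65 V.
Step 3 — Convert to polar: |V_total| = 131.3 V, ∠V_total = 30.0°.

V_total = 131.3∠30.0° V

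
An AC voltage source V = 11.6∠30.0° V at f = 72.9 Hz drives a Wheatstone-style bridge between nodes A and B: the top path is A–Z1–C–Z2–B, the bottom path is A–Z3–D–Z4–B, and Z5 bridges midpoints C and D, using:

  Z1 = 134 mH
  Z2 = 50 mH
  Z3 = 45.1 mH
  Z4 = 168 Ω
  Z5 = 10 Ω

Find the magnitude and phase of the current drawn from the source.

Step 1 — Angular frequency: ω = 2π·f = 2π·72.9 = 458 rad/s.
Step 2 — Component impedances:
  Z1: Z = jωL = j·458·0.134 = 0 + j61.38 Ω
  Z2: Z = jωL = j·458·0.05 = 0 + j22.9 Ω
  Z3: Z = jωL = j·458·0.0451 = 0 + j20.66 Ω
  Z4: Z = R = 168 Ω
  Z5: Z = R = 10 Ω
Step 3 — Bridge requires nodal analysis (the Z5 bridge couples midpoints C and D, so the two paths cannot be reduced to a simple series/parallel combination). Setting node B to ground and injecting 1 A at node A, the 3-node admittance system at A, C, D solves to V_A = Z_AB = 8.081 + j36.71 Ω = 37.59∠77.6° Ω.
Step 4 — Source phasor: V = 11.6∠30.0° V = 10.05 + j5.8 V.
Step 5 — Ohm's law: I = V / Z_total = (10.05 + j5.8) / (8.081 + j36.71) = 0.2082 - j0.2278 A.
Step 6 — Convert to polar: |I| = 0.3086 A, ∠I = -47.6°.

I = 0.3086∠-47.6° A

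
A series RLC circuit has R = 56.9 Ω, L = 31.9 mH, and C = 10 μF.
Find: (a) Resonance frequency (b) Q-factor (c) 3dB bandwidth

Step 1 — Resonance: ω₀ = 1/√(LC) = 1/√(0.0319·1e-05) = 1771 rad/s.
Step 2 — f₀ = ω₀/(2π) = 281.8 Hz.
Step 3 — Series Q: Q = ω₀L/R = 1771·0.0319/56.9 = 0.9926.
Step 4 — Bandwidth: Δω = ω₀/Q = 1784 rad/s; BW = Δω/(2π) = 283.9 Hz.

(a) f₀ = 281.8 Hz  (b) Q = 0.9926  (c) BW = 283.9 Hz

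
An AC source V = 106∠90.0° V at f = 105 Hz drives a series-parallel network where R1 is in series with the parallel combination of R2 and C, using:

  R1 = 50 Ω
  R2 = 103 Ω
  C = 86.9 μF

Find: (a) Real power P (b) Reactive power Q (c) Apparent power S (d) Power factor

Step 1 — Angular frequency: ω = 2π·f = 2π·105 = 659.7 rad/s.
Step 2 — Component impedances:
  R1: Z = R = 50 Ω
  R2: Z = R = 103 Ω
  C: Z = 1/(jωC) = -j/(ω·C) = 0 - j17.44 Ω
Step 3 — Parallel branch: R2 || C = 1/(1/R2 + 1/C) = 2.871 - j16.96 Ω.
Step 4 — Series with R1: Z_total = R1 + (R2 || C) = 52.87 - j16.96 Ω = 55.52∠-17.8° Ω.
Step 5 — Source phasor: V = 106∠90.0° V = 0 + j106 V.
Step 6 — Current: I = V / Z = -0.583 + j1.818 A = 1.909∠107.8° A.
Step 7 — Complex power: S = V·I* = 192.7 - j61.8 VA.
Step 8 — Real power: P = Re(S) = 192.7 W.
Step 9 — Reactive power: Q = Im(S) = -61.8 VAR.
Step 10 — Apparent power: |S| = 202.4 VA.
Step 11 — Power factor: PF = P/|S| = 0.9522 (leading).

(a) P = 192.7 W  (b) Q = -61.8 VAR  (c) S = 202.4 VA  (d) PF = 0.9522 (leading)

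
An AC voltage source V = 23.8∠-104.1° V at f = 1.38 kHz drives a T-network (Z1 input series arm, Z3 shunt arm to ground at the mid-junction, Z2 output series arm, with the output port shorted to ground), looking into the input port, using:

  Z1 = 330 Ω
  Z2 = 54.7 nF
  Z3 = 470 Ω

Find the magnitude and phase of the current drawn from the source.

Step 1 — Angular frequency: ω = 2π·f = 2π·1380 = 8671 rad/s.
Step 2 — Component impedances:
  Z1: Z = R = 330 Ω
  Z2: Z = 1/(jωC) = -j/(ω·C) = 0 - j2108 Ω
  Z3: Z = R = 470 Ω
Step 3 — With the output port shorted to ground, the output series arm Z2 runs from the junction to ground; the shunt arm Z3 also runs from the junction to ground. They appear in parallel: Z3 || Z2 = 447.8 - j99.81 Ω.
Step 4 — Series with input arm Z1: Z_in = Z1 + (Z3 || Z2) = 777.8 - j99.81 Ω = 784.1∠-7.3° Ω.
Step 5 — Source phasor: V = 23.8∠-104.1° V = -5.798 - j23.08 V.
Step 6 — Ohm's law: I = V / Z_total = (-5.798 - j23.08) / (777.8 - j99.81) = -0.003587 - j0.03014 A.
Step 7 — Convert to polar: |I| = 0.03035 A, ∠I = -96.8°.

I = 0.03035∠-96.8° A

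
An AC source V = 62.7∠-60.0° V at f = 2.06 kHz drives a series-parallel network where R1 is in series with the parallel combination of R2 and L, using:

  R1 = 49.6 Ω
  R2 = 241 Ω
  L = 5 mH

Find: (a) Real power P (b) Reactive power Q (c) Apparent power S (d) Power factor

Step 1 — Angular frequency: ω = 2π·f = 2π·2060 = 1.294e+04 rad/s.
Step 2 — Component impedances:
  R1: Z = R = 49.6 Ω
  R2: Z = R = 241 Ω
  L: Z = jωL = j·1.294e+04·0.005 = 0 + j64.72 Ω
Step 3 — Parallel branch: R2 || L = 1/(1/R2 + 1/L) = 16.21 + j60.36 Ω.
Step 4 — Series with R1: Z_total = R1 + (R2 || L) = 65.81 + j60.36 Ω = 89.3∠42.5° Ω.
Step 5 — Source phasor: V = 62.7∠-60.0° V = 31.35 - j54.3 V.
Step 6 — Current: I = V / Z = -0.1523 - j0.6854 A = 0.7021∠-102.5° A.
Step 7 — Complex power: S = V·I* = 32.44 + j29.76 VA.
Step 8 — Real power: P = Re(S) = 32.44 W.
Step 9 — Reactive power: Q = Im(S) = 29.76 VAR.
Step 10 — Apparent power: |S| = 44.02 VA.
Step 11 — Power factor: PF = P/|S| = 0.7369 (lagging).

(a) P = 32.44 W  (b) Q = 29.76 VAR  (c) S = 44.02 VA  (d) PF = 0.7369 (lagging)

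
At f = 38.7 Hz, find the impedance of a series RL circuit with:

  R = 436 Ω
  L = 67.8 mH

Step 1 — Angular frequency: ω = 2π·f = 2π·38.7 = 243.2 rad/s.
Step 2 — Component impedances:
  R: Z = R = 436 Ω
  L: Z = jωL = j·243.2·0.0678 = 0 + j16.49 Ω
Step 3 — Series combination: Z_total = R + L = 436 + j16.49 Ω = 436.3∠2.2° Ω.

Z = 436 + j16.49 Ω = 436.3∠2.2° Ω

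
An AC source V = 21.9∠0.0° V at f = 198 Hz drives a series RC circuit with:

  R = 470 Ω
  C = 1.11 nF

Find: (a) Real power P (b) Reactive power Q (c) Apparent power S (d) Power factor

Step 1 — Angular frequency: ω = 2π·f = 2π·198 = 1244 rad/s.
Step 2 — Component impedances:
  R: Z = R = 470 Ω
  C: Z = 1/(jωC) = -j/(ω·C) = 0 - j7.242e+05 Ω
Step 3 — Series combination: Z_total = R + C = 470 - j7.242e+05 Ω = 7.242e+05∠-90.0° Ω.
Step 4 — Source phasor: V = 21.9∠0.0° V = 21.9 V.
Step 5 — Current: I = V / Z = 1.963e-08 + j3.024e-05 A = 3.024e-05∠90.0° A.
Step 6 — Complex power: S = V·I* = 4.299e-07 - j0.0006623 VA.
Step 7 — Real power: P = Re(S) = 4.299e-07 W.
Step 8 — Reactive power: Q = Im(S) = -0.0006623 VAR.
Step 9 — Apparent power: |S| = 0.0006623 VA.
Step 10 — Power factor: PF = P/|S| = 0.000649 (leading).

(a) P = 4.299e-07 W  (b) Q = -0.0006623 VAR  (c) S = 0.0006623 VA  (d) PF = 0.000649 (leading)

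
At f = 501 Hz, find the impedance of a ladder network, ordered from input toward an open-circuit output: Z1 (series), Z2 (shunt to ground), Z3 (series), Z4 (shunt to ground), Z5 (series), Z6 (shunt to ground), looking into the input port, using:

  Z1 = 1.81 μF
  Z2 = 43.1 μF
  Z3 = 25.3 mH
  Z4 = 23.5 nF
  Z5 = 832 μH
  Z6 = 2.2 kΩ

Step 1 — Angular frequency: ω = 2π·f = 2π·501 = 3148 rad/s.
Step 2 — Component impedances:
  Z1: Z = 1/(jωC) = -j/(ω·C) = 0 - j175.5 Ω
  Z2: Z = 1/(jωC) = -j/(ω·C) = 0 - j7.371 Ω
  Z3: Z = jωL = j·3148·0.0253 = 0 + j79.64 Ω
  Z4: Z = 1/(jωC) = -j/(ω·C) = 0 - j1.352e+04 Ω
  Z5: Z = jωL = j·3148·0.000832 = 0 + j2.619 Ω
  Z6: Z = R = 2200 Ω
Step 3 — Ladder network (open output): work backward from the far end, alternating series and parallel combinations. Z_in = 0.02493 - j182.9 Ω = 182.9∠-90.0° Ω.

Z = 0.02493 - j182.9 Ω = 182.9∠-90.0° Ω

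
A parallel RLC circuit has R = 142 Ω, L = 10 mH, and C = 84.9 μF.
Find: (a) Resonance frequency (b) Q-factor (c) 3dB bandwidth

Step 1 — Resonance: ω₀ = 1/√(LC) = 1/√(0.01·8.49e-05) = 1085 rad/s.
Step 2 — f₀ = ω₀/(2π) = 172.7 Hz.
Step 3 — Parallel Q: Q = R/(ω₀L) = 142/(1085·0.01) = 13.08.
Step 4 — Bandwidth: Δω = ω₀/Q = 82.95 rad/s; BW = Δω/(2π) = 13.2 Hz.

(a) f₀ = 172.7 Hz  (b) Q = 13.08  (c) BW = 13.2 Hz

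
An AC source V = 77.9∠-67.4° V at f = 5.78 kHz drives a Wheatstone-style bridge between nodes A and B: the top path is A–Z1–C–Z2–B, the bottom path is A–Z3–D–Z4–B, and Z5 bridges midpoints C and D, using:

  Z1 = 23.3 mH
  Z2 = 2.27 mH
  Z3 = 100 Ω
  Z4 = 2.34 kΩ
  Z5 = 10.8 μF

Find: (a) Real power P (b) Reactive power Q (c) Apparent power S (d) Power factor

Step 1 — Angular frequency: ω = 2π·f = 2π·5780 = 3.632e+04 rad/s.
Step 2 — Component impedances:
  Z1: Z = jωL = j·3.632e+04·0.0233 = 0 + j846.2 Ω
  Z2: Z = jωL = j·3.632e+04·0.00227 = 0 + j82.44 Ω
  Z3: Z = R = 100 Ω
  Z4: Z = R = 2340 Ω
  Z5: Z = 1/(jωC) = -j/(ω·C) = 0 - j2.55 Ω
Step 3 — Bridge requires nodal analysis (the Z5 bridge couples midpoints C and D, so the two paths cannot be reduced to a simple series/parallel combination). Setting node B to ground and injecting 1 A at node A, the 3-node admittance system at A, C, D solves to V_A = Z_AB = 101.9 + j91.53 Ω = 137∠41.9° Ω.
Step 4 — Source phasor: V = 77.9∠-67.4° V = 29.94 - j71.92 V.
Step 5 — Current: I = V / Z = -0.1881 - j0.5366 A = 0.5686∠-109.3° A.
Step 6 — Complex power: S = V·I* = 32.96 + j29.59 VA.
Step 7 — Real power: P = Re(S) = 32.96 W.
Step 8 — Reactive power: Q = Im(S) = 29.59 VAR.
Step 9 — Apparent power: |S| = 44.3 VA.
Step 10 — Power factor: PF = P/|S| = 0.7441 (lagging).

(a) P = 32.96 W  (b) Q = 29.59 VAR  (c) S = 44.3 VA  (d) PF = 0.7441 (lagging)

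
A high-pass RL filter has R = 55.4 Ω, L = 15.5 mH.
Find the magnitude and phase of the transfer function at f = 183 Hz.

Step 1 — Angular frequency: ω = 2π·183 = 1150 rad/s.
Step 2 — Transfer function: H(jω) = jωL/(R + jωL).
Step 3 — Numerator jωL = j·17.82; denominator R + jωL = 55.4 + j17.82.
Step 4 — H = 0.09379 + j0.2915.
Step 5 — Magnitude: |H| = 0.3062 (-10.3 dB); phase: φ = 72.2°.

|H| = 0.3062 (-10.3 dB), φ = 72.2°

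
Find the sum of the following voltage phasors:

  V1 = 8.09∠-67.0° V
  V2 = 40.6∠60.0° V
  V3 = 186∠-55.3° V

Step 1 — Convert each phasor to rectangular form:
  V1 = 8.09·(cos(-67.0°) + j·sin(-67.0°)) = 3.161 - j7.447 V
  V2 = 40.6·(cos(60.0°) + j·sin(60.0°)) = 20.3 + j35.16 V
  V3 = 186·(cos(-55.3°) + j·sin(-55.3°)) = 105.9 - j152.9 V
Step 2 — Sum components: V_total = 129.3 - j125.2 V.
Step 3 — Convert to polar: |V_total| = 180 V, ∠V_total = -44.1°.

V_total = 180∠-44.1° V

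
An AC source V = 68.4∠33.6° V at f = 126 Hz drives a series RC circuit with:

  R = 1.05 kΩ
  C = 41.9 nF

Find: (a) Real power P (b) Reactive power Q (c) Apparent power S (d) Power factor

Step 1 — Angular frequency: ω = 2π·f = 2π·126 = 791.7 rad/s.
Step 2 — Component impedances:
  R: Z = R = 1050 Ω
  C: Z = 1/(jωC) = -j/(ω·C) = 0 - j3.015e+04 Ω
Step 3 — Series combination: Z_total = R + C = 1050 - j3.015e+04 Ω = 3.016e+04∠-88.0° Ω.
Step 4 — Source phasor: V = 68.4∠33.6° V = 56.97 + j37.85 V.
Step 5 — Current: I = V / Z = -0.001188 + j0.001931 A = 0.002268∠121.6° A.
Step 6 — Complex power: S = V·I* = 0.005399 - j0.155 VA.
Step 7 — Real power: P = Re(S) = 0.005399 W.
Step 8 — Reactive power: Q = Im(S) = -0.155 VAR.
Step 9 — Apparent power: |S| = 0.1551 VA.
Step 10 — Power factor: PF = P/|S| = 0.03481 (leading).

(a) P = 0.005399 W  (b) Q = -0.155 VAR  (c) S = 0.1551 VA  (d) PF = 0.03481 (leading)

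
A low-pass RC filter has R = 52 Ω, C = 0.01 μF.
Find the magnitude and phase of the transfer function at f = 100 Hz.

Step 1 — Angular frequency: ω = 2π·100 = 628.3 rad/s.
Step 2 — Transfer function: H(jω) = 1/(1 + jωRC).
Step 3 — Denominator: 1 + jωRC = 1 + j·628.3·52·1e-08 = 1 + j0.0003267.
Step 4 — H = 1 - j0.0003267.
Step 5 — Magnitude: |H| = 1 (-0.0 dB); phase: φ = -0.0°.

|H| = 1 (-0.0 dB), φ = -0.0°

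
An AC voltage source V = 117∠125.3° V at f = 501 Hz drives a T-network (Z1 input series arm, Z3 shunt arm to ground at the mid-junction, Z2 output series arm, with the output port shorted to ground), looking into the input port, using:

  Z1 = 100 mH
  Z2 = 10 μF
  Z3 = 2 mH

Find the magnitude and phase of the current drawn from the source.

Step 1 — Angular frequency: ω = 2π·f = 2π·501 = 3148 rad/s.
Step 2 — Component impedances:
  Z1: Z = jωL = j·3148·0.1 = 0 + j314.8 Ω
  Z2: Z = 1/(jωC) = -j/(ω·C) = 0 - j31.77 Ω
  Z3: Z = jωL = j·3148·0.002 = 0 + j6.296 Ω
Step 3 — With the output port shorted to ground, the output series arm Z2 runs from the junction to ground; the shunt arm Z3 also runs from the junction to ground. They appear in parallel: Z3 || Z2 = 0 + j7.852 Ω.
Step 4 — Series with input arm Z1: Z_in = Z1 + (Z3 || Z2) = 0 + j322.6 Ω = 322.6∠90.0° Ω.
Step 5 — Source phasor: V = 117∠125.3° V = -67.61 + j95.49 V.
Step 6 — Ohm's law: I = V / Z_total = (-67.61 + j95.49) / (0 + j322.6) = 0.296 + j0.2096 A.
Step 7 — Convert to polar: |I| = 0.3626 A, ∠I = 35.3°.

I = 0.3626∠35.3° A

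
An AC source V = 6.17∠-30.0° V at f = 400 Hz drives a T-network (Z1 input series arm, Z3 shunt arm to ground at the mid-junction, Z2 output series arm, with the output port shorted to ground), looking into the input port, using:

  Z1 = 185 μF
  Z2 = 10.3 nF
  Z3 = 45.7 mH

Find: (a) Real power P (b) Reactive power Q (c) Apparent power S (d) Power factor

Step 1 — Angular frequency: ω = 2π·f = 2π·400 = 2513 rad/s.
Step 2 — Component impedances:
  Z1: Z = 1/(jωC) = -j/(ω·C) = 0 - j2.151 Ω
  Z2: Z = 1/(jωC) = -j/(ω·C) = 0 - j3.863e+04 Ω
  Z3: Z = jωL = j·2513·0.0457 = 0 + j114.9 Ω
Step 3 — With the output port shorted to ground, the output series arm Z2 runs from the junction to ground; the shunt arm Z3 also runs from the junction to ground. They appear in parallel: Z3 || Z2 = 0 + j115.2 Ω.
Step 4 — Series with input arm Z1: Z_in = Z1 + (Z3 || Z2) = 0 + j113 Ω = 113∠90.0° Ω.
Step 5 — Source phasor: V = 6.17∠-30.0° V = 5.343 - j3.085 V.
Step 6 — Current: I = V / Z = -0.02729 - j0.04727 A = 0.05458∠-120.0° A.
Step 7 — Complex power: S = V·I* = 0 + j0.3367 VA.
Step 8 — Real power: P = Re(S) = 0 W.
Step 9 — Reactive power: Q = Im(S) = 0.3367 VAR.
Step 10 — Apparent power: |S| = 0.3367 VA.
Step 11 — Power factor: PF = P/|S| = 0 (lagging).

(a) P = 0 W  (b) Q = 0.3367 VAR  (c) S = 0.3367 VA  (d) PF = 0 (lagging)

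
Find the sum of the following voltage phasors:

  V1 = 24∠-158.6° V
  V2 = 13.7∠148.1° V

Step 1 — Convert each phasor to rectangular form:
  V1 = 24·(cos(-158.6°) + j·sin(-158.6°)) = -22.35 - j8.757 V
  V2 = 13.7·(cos(148.1°) + j·sin(148.1°)) = -11.63 + j7.24 V
Step 2 — Sum components: V_total = -33.98 - j1.517 V.
Step 3 — Convert to polar: |V_total| = 34.01 V, ∠V_total = -177.4°.

V_total = 34.01∠-177.4° V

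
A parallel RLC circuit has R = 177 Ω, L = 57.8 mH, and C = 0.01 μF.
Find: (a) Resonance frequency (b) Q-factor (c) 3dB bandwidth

Step 1 — Resonance: ω₀ = 1/√(LC) = 1/√(0.0578·1e-08) = 4.159e+04 rad/s.
Step 2 — f₀ = ω₀/(2π) = 6620 Hz.
Step 3 — Parallel Q: Q = R/(ω₀L) = 177/(4.159e+04·0.0578) = 0.07362.
Step 4 — Bandwidth: Δω = ω₀/Q = 5.65e+05 rad/s; BW = Δω/(2π) = 8.992e+04 Hz.

(a) f₀ = 6620 Hz  (b) Q = 0.07362  (c) BW = 8.992e+04 Hz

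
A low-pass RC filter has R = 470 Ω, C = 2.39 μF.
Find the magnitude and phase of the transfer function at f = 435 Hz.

Step 1 — Angular frequency: ω = 2π·435 = 2733 rad/s.
Step 2 — Transfer function: H(jω) = 1/(1 + jωRC).
Step 3 — Denominator: 1 + jωRC = 1 + j·2733·470·2.39e-06 = 1 + j3.07.
Step 4 — H = 0.09591 - j0.2945.
Step 5 — Magnitude: |H| = 0.3097 (-10.2 dB); phase: φ = -72.0°.

|H| = 0.3097 (-10.2 dB), φ = -72.0°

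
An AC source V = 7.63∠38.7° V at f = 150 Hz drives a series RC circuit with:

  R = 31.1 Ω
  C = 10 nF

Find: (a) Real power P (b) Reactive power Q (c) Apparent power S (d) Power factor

Step 1 — Angular frequency: ω = 2π·f = 2π·150 = 942.5 rad/s.
Step 2 — Component impedances:
  R: Z = R = 31.1 Ω
  C: Z = 1/(jωC) = -j/(ω·C) = 0 - j1.061e+05 Ω
Step 3 — Series combination: Z_total = R + C = 31.1 - j1.061e+05 Ω = 1.061e+05∠-90.0° Ω.
Step 4 — Source phasor: V = 7.63∠38.7° V = 5.955 + j4.771 V.
Step 5 — Current: I = V / Z = -4.495e-05 + j5.613e-05 A = 7.191e-05∠128.7° A.
Step 6 — Complex power: S = V·I* = 1.608e-07 - j0.0005487 VA.
Step 7 — Real power: P = Re(S) = 1.608e-07 W.
Step 8 — Reactive power: Q = Im(S) = -0.0005487 VAR.
Step 9 — Apparent power: |S| = 0.0005487 VA.
Step 10 — Power factor: PF = P/|S| = 0.0002931 (leading).

(a) P = 1.608e-07 W  (b) Q = -0.0005487 VAR  (c) S = 0.0005487 VA  (d) PF = 0.0002931 (leading)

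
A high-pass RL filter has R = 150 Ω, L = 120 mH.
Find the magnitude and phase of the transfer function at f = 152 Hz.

Step 1 — Angular frequency: ω = 2π·152 = 955 rad/s.
Step 2 — Transfer function: H(jω) = jωL/(R + jωL).
Step 3 — Numerator jωL = j·114.6; denominator R + jωL = 150 + j114.6.
Step 4 — H = 0.3686 + j0.4824.
Step 5 — Magnitude: |H| = 0.6071 (-4.3 dB); phase: φ = 52.6°.

|H| = 0.6071 (-4.3 dB), φ = 52.6°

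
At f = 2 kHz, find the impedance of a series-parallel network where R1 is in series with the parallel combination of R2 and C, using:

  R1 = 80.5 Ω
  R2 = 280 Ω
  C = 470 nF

Step 1 — Angular frequency: ω = 2π·f = 2π·2000 = 1.257e+04 rad/s.
Step 2 — Component impedances:
  R1: Z = R = 80.5 Ω
  R2: Z = R = 280 Ω
  C: Z = 1/(jωC) = -j/(ω·C) = 0 - j169.3 Ω
Step 3 — Parallel branch: R2 || C = 1/(1/R2 + 1/C) = 74.97 - j124 Ω.
Step 4 — Series with R1: Z_total = R1 + (R2 || C) = 155.5 - j124 Ω = 198.9∠-38.6° Ω.

Z = 155.5 - j124 Ω = 198.9∠-38.6° Ω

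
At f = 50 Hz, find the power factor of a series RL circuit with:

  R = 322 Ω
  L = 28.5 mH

Step 1 — Angular frequency: ω = 2π·f = 2π·50 = 314.2 rad/s.
Step 2 — Component impedances:
  R: Z = R = 322 Ω
  L: Z = jωL = j·314.2·0.0285 = 0 + j8.954 Ω
Step 3 — Series combination: Z_total = R + L = 322 + j8.954 Ω = 322.1∠1.6° Ω.
Step 4 — Power factor: PF = cos(φ) = Re(Z)/|Z| = 322/322.12 = 0.9996.
Step 5 — Type: Im(Z) = 8.954 ⇒ lagging (phase φ = 1.6°).

PF = 0.9996 (lagging, φ = 1.6°)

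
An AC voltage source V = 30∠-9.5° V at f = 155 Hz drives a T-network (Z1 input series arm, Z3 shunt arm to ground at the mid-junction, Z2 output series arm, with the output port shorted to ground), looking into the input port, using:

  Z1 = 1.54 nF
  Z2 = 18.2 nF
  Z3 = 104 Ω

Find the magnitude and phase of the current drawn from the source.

Step 1 — Angular frequency: ω = 2π·f = 2π·155 = 973.9 rad/s.
Step 2 — Component impedances:
  Z1: Z = 1/(jωC) = -j/(ω·C) = 0 - j6.668e+05 Ω
  Z2: Z = 1/(jωC) = -j/(ω·C) = 0 - j5.642e+04 Ω
  Z3: Z = R = 104 Ω
Step 3 — With the output port shorted to ground, the output series arm Z2 runs from the junction to ground; the shunt arm Z3 also runs from the junction to ground. They appear in parallel: Z3 || Z2 = 104 - j0.1917 Ω.
Step 4 — Series with input arm Z1: Z_in = Z1 + (Z3 || Z2) = 104 - j6.668e+05 Ω = 6.668e+05∠-90.0° Ω.
Step 5 — Source phasor: V = 30∠-9.5° V = 29.59 - j4.951 V.
Step 6 — Ohm's law: I = V / Z_total = (29.59 - j4.951) / (104 - j6.668e+05) = 7.433e-06 + j4.438e-05 A.
Step 7 — Convert to polar: |I| = 4.499e-05 A, ∠I = 80.5°.

I = 4.499e-05∠80.5° A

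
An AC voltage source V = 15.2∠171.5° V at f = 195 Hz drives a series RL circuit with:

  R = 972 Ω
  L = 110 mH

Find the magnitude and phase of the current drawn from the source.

Step 1 — Angular frequency: ω = 2π·f = 2π·195 = 1225 rad/s.
Step 2 — Component impedances:
  R: Z = R = 972 Ω
  L: Z = jωL = j·1225·0.11 = 0 + j134.8 Ω
Step 3 — Series combination: Z_total = R + L = 972 + j134.8 Ω = 981.3∠7.9° Ω.
Step 4 — Source phasor: V = 15.2∠171.5° V = -15.03 + j2.247 V.
Step 5 — Ohm's law: I = V / Z_total = (-15.03 + j2.247) / (972 + j134.8) = -0.01486 + j0.004372 A.
Step 6 — Convert to polar: |I| = 0.01549 A, ∠I = 163.6°.

I = 0.01549∠163.6° A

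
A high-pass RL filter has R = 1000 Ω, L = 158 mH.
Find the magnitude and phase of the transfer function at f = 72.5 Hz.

Step 1 — Angular frequency: ω = 2π·72.5 = 455.5 rad/s.
Step 2 — Transfer function: H(jω) = jωL/(R + jωL).
Step 3 — Numerator jωL = j·71.97; denominator R + jωL = 1000 + j71.97.
Step 4 — H = 0.005154 + j0.0716.
Step 5 — Magnitude: |H| = 0.07179 (-22.9 dB); phase: φ = 85.9°.

|H| = 0.07179 (-22.9 dB), φ = 85.9°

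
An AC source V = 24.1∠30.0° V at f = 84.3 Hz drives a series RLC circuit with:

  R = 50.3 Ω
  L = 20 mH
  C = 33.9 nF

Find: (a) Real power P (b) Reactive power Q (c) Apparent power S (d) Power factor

Step 1 — Angular frequency: ω = 2π·f = 2π·84.3 = 529.7 rad/s.
Step 2 — Component impedances:
  R: Z = R = 50.3 Ω
  L: Z = jωL = j·529.7·0.02 = 0 + j10.59 Ω
  C: Z = 1/(jωC) = -j/(ω·C) = 0 - j5.569e+04 Ω
Step 3 — Series combination: Z_total = R + L + C = 50.3 - j5.568e+04 Ω = 5.568e+04∠-89.9° Ω.
Step 4 — Source phasor: V = 24.1∠30.0° V = 20.87 + j12.05 V.
Step 5 — Current: I = V / Z = -0.0002161 + j0.000375 A = 0.0004328∠119.9° A.
Step 6 — Complex power: S = V·I* = 9.423e-06 - j0.01043 VA.
Step 7 — Real power: P = Re(S) = 9.423e-06 W.
Step 8 — Reactive power: Q = Im(S) = -0.01043 VAR.
Step 9 — Apparent power: |S| = 0.01043 VA.
Step 10 — Power factor: PF = P/|S| = 0.0009034 (leading).

(a) P = 9.423e-06 W  (b) Q = -0.01043 VAR  (c) S = 0.01043 VA  (d) PF = 0.0009034 (leading)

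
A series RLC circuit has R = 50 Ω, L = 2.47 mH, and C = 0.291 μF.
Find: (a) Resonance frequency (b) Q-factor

Step 1 — Resonance condition Im(Z)=0 gives ω₀ = 1/√(LC).
Step 2 — ω₀ = 1/√(0.00247·2.91e-07) = 3.73e+04 rad/s.
Step 3 — f₀ = ω₀/(2π) = 5936 Hz.
Step 4 — Series Q: Q = ω₀L/R = 3.73e+04·0.00247/50 = 1.843.

(a) f₀ = 5936 Hz  (b) Q = 1.843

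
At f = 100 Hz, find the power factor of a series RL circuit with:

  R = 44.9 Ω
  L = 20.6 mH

Step 1 — Angular frequency: ω = 2π·f = 2π·100 = 628.3 rad/s.
Step 2 — Component impedances:
  R: Z = R = 44.9 Ω
  L: Z = jωL = j·628.3·0.0206 = 0 + j12.94 Ω
Step 3 — Series combination: Z_total = R + L = 44.9 + j12.94 Ω = 46.73∠16.1° Ω.
Step 4 — Power factor: PF = cos(φ) = Re(Z)/|Z| = 44.9/46.728 = 0.9609.
Step 5 — Type: Im(Z) = 12.94 ⇒ lagging (phase φ = 16.1°).

PF = 0.9609 (lagging, φ = 16.1°)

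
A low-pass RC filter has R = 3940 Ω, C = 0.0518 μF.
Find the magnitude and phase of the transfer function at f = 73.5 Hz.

Step 1 — Angular frequency: ω = 2π·73.5 = 461.8 rad/s.
Step 2 — Transfer function: H(jω) = 1/(1 + jωRC).
Step 3 — Denominator: 1 + jωRC = 1 + j·461.8·3940·5.18e-08 = 1 + j0.09425.
Step 4 — H = 0.9912 - j0.09342.
Step 5 — Magnitude: |H| = 0.9956 (-0.0 dB); phase: φ = -5.4°.

|H| = 0.9956 (-0.0 dB), φ = -5.4°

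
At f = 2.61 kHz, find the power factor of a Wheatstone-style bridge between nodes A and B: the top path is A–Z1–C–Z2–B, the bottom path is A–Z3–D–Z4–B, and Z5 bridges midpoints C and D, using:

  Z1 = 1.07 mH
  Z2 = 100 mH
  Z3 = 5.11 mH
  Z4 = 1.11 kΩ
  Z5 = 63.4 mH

Step 1 — Angular frequency: ω = 2π·f = 2π·2610 = 1.64e+04 rad/s.
Step 2 — Component impedances:
  Z1: Z = jωL = j·1.64e+04·0.00107 = 0 + j17.55 Ω
  Z2: Z = jωL = j·1.64e+04·0.1 = 0 + j1640 Ω
  Z3: Z = jωL = j·1.64e+04·0.00511 = 0 + j83.8 Ω
  Z4: Z = R = 1110 Ω
  Z5: Z = jωL = j·1.64e+04·0.0634 = 0 + j1040 Ω
Step 3 — Bridge requires nodal analysis (the Z5 bridge couples midpoints C and D, so the two paths cannot be reduced to a simple series/parallel combination). Setting node B to ground and injecting 1 A at node A, the 3-node admittance system at A, C, D solves to V_A = Z_AB = 719.1 + j535 Ω = 896.3∠36.7° Ω.
Step 4 — Power factor: PF = cos(φ) = Re(Z)/|Z| = 719.1/896.3 = 0.8023.
Step 5 — Type: Im(Z) = 535 ⇒ lagging (phase φ = 36.7°).

PF = 0.8023 (lagging, φ = 36.7°)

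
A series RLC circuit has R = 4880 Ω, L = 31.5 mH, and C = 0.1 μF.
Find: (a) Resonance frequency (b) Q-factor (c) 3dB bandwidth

Step 1 — Resonance: ω₀ = 1/√(LC) = 1/√(0.0315·1e-07) = 1.782e+04 rad/s.
Step 2 — f₀ = ω₀/(2π) = 2836 Hz.
Step 3 — Series Q: Q = ω₀L/R = 1.782e+04·0.0315/4880 = 0.115.
Step 4 — Bandwidth: Δω = ω₀/Q = 1.549e+05 rad/s; BW = Δω/(2π) = 2.466e+04 Hz.

(a) f₀ = 2836 Hz  (b) Q = 0.115  (c) BW = 2.466e+04 Hz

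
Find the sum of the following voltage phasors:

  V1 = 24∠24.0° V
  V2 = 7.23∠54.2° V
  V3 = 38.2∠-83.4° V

Step 1 — Convert each phasor to rectangular form:
  V1 = 24·(cos(24.0°) + j·sin(24.0°)) = 21.93 + j9.762 V
  V2 = 7.23·(cos(54.2°) + j·sin(54.2°)) = 4.229 + j5.864 V
  V3 = 38.2·(cos(-83.4°) + j·sin(-83.4°)) = 4.391 - j37.95 V
Step 2 — Sum components: V_total = 30.54 - j22.32 V.
Step 3 — Convert to polar: |V_total| = 37.83 V, ∠V_total = -36.2°.

V_total = 37.83∠-36.2° V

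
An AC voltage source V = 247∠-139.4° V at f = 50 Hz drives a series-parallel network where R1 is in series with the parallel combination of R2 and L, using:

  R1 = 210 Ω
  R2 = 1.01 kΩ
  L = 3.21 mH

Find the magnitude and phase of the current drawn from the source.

Step 1 — Angular frequency: ω = 2π·f = 2π·50 = 314.2 rad/s.
Step 2 — Component impedances:
  R1: Z = R = 210 Ω
  R2: Z = R = 1010 Ω
  L: Z = jωL = j·314.2·0.00321 = 0 + j1.008 Ω
Step 3 — Parallel branch: R2 || L = 1/(1/R2 + 1/L) = 0.001007 + j1.008 Ω.
Step 4 — Series with R1: Z_total = R1 + (R2 || L) = 210 + j1.008 Ω = 210∠0.3° Ω.
Step 5 — Source phasor: V = 247∠-139.4° V = -187.5 - j160.7 V.
Step 6 — Ohm's law: I = V / Z_total = (-187.5 - j160.7) / (210 + j1.008) = -0.8967 - j0.7611 A.
Step 7 — Convert to polar: |I| = 1.176 A, ∠I = -139.7°.

I = 1.176∠-139.7° A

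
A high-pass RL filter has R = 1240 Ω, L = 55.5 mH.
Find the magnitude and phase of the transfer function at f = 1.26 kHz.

Step 1 — Angular frequency: ω = 2π·1260 = 7917 rad/s.
Step 2 — Transfer function: H(jω) = jωL/(R + jωL).
Step 3 — Numerator jωL = j·439.4; denominator R + jωL = 1240 + j439.4.
Step 4 — H = 0.1116 + j0.3148.
Step 5 — Magnitude: |H| = 0.334 (-9.5 dB); phase: φ = 70.5°.

|H| = 0.334 (-9.5 dB), φ = 70.5°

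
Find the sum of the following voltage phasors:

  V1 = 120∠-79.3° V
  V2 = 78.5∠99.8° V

Step 1 — Convert each phasor to rectangular form:
  V1 = 120·(cos(-79.3°) + j·sin(-79.3°)) = 22.28 - j117.9 V
  V2 = 78.5·(cos(99.8°) + j·sin(99.8°)) = -13.36 + j77.35 V
Step 2 — Sum components: V_total = 8.919 - j40.56 V.
Step 3 — Convert to polar: |V_total| = 41.53 V, ∠V_total = -77.6°.

V_total = 41.53∠-77.6° V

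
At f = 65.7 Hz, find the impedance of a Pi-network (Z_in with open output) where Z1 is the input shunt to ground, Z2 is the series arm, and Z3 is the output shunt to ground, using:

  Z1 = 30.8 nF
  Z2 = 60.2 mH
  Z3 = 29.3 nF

Step 1 — Angular frequency: ω = 2π·f = 2π·65.7 = 412.8 rad/s.
Step 2 — Component impedances:
  Z1: Z = 1/(jωC) = -j/(ω·C) = 0 - j7.865e+04 Ω
  Z2: Z = jωL = j·412.8·0.0602 = 0 + j24.85 Ω
  Z3: Z = 1/(jωC) = -j/(ω·C) = 0 - j8.268e+04 Ω
Step 3 — With open output, the series arm Z2 and the output shunt Z3 appear in series to ground: Z2 + Z3 = 0 - j8.265e+04 Ω.
Step 4 — Parallel with input shunt Z1: Z_in = Z1 || (Z2 + Z3) = 0 - j4.03e+04 Ω = 4.03e+04∠-90.0° Ω.

Z = 0 - j4.03e+04 Ω = 4.03e+04∠-90.0° Ω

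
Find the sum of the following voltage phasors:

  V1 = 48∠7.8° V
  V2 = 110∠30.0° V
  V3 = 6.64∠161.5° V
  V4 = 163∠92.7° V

Step 1 — Convert each phasor to rectangular form:
  V1 = 48·(cos(7.8°) + j·sin(7.8°)) = 47.56 + j6.514 V
  V2 = 110·(cos(30.0°) + j·sin(30.0°)) = 95.26 + j55 V
  V3 = 6.64·(cos(161.5°) + j·sin(161.5°)) = -6.297 + j2.107 V
  V4 = 163·(cos(92.7°) + j·sin(92.7°)) = -7.678 + j162.8 V
Step 2 — Sum components: V_total = 128.8 + j226.4 V.
Step 3 — Convert to polar: |V_total| = 260.5 V, ∠V_total = 60.4°.

V_total = 260.5∠60.4° V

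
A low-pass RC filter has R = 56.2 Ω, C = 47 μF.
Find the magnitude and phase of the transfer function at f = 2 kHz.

Step 1 — Angular frequency: ω = 2π·2000 = 1.257e+04 rad/s.
Step 2 — Transfer function: H(jω) = 1/(1 + jωRC).
Step 3 — Denominator: 1 + jωRC = 1 + j·1.257e+04·56.2·4.7e-05 = 1 + j33.19.
Step 4 — H = 0.0009068 - j0.0301.
Step 5 — Magnitude: |H| = 0.03011 (-30.4 dB); phase: φ = -88.3°.

|H| = 0.03011 (-30.4 dB), φ = -88.3°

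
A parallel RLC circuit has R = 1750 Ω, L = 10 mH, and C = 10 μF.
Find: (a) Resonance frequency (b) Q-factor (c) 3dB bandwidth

Step 1 — Resonance: ω₀ = 1/√(LC) = 1/√(0.01·1e-05) = 3162 rad/s.
Step 2 — f₀ = ω₀/(2π) = 503.3 Hz.
Step 3 — Parallel Q: Q = R/(ω₀L) = 1750/(3162·0.01) = 55.34.
Step 4 — Bandwidth: Δω = ω₀/Q = 57.14 rad/s; BW = Δω/(2π) = 9.095 Hz.

(a) f₀ = 503.3 Hz  (b) Q = 55.34  (c) BW = 9.095 Hz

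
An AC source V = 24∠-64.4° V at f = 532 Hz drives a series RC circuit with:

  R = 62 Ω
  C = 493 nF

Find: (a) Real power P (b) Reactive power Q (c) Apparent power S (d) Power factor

Step 1 — Angular frequency: ω = 2π·f = 2π·532 = 3343 rad/s.
Step 2 — Component impedances:
  R: Z = R = 62 Ω
  C: Z = 1/(jωC) = -j/(ω·C) = 0 - j606.8 Ω
Step 3 — Series combination: Z_total = R + C = 62 - j606.8 Ω = 610∠-84.2° Ω.
Step 4 — Source phasor: V = 24∠-64.4° V = 10.37 - j21.64 V.
Step 5 — Current: I = V / Z = 0.03703 + j0.01331 A = 0.03935∠19.8° A.
Step 6 — Complex power: S = V·I* = 0.09598 - j0.9394 VA.
Step 7 — Real power: P = Re(S) = 0.09598 W.
Step 8 — Reactive power: Q = Im(S) = -0.9394 VAR.
Step 9 — Apparent power: |S| = 0.9443 VA.
Step 10 — Power factor: PF = P/|S| = 0.1016 (leading).

(a) P = 0.09598 W  (b) Q = -0.9394 VAR  (c) S = 0.9443 VA  (d) PF = 0.1016 (leading)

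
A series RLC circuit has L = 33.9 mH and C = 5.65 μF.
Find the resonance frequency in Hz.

Step 1 — Resonance condition Im(Z)=0 gives ω₀ = 1/√(LC).
Step 2 — ω₀ = 1/√(0.0339·5.65e-06) = 2285 rad/s.
Step 3 — f₀ = ω₀/(2π) = 363.7 Hz.

f₀ = 363.7 Hz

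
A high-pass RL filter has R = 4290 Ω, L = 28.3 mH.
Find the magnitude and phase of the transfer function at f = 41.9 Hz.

Step 1 — Angular frequency: ω = 2π·41.9 = 263.3 rad/s.
Step 2 — Transfer function: H(jω) = jωL/(R + jωL).
Step 3 — Numerator jωL = j·7.45; denominator R + jωL = 4290 + j7.45.
Step 4 — H = 3.016e-06 + j0.001737.
Step 5 — Magnitude: |H| = 0.001737 (-55.2 dB); phase: φ = 89.9°.

|H| = 0.001737 (-55.2 dB), φ = 89.9°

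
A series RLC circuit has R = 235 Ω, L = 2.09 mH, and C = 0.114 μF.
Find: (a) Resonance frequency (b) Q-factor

Step 1 — Resonance condition Im(Z)=0 gives ω₀ = 1/√(LC).
Step 2 — ω₀ = 1/√(0.00209·1.14e-07) = 6.478e+04 rad/s.
Step 3 — f₀ = ω₀/(2π) = 1.031e+04 Hz.
Step 4 — Series Q: Q = ω₀L/R = 6.478e+04·0.00209/235 = 0.5762.

(a) f₀ = 1.031e+04 Hz  (b) Q = 0.5762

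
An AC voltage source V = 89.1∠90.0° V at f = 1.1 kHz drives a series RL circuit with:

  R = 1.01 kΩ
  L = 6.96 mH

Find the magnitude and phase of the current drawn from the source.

Step 1 — Angular frequency: ω = 2π·f = 2π·1100 = 6912 rad/s.
Step 2 — Component impedances:
  R: Z = R = 1010 Ω
  L: Z = jωL = j·6912·0.00696 = 0 + j48.1 Ω
Step 3 — Series combination: Z_total = R + L = 1010 + j48.1 Ω = 1011∠2.7° Ω.
Step 4 — Source phasor: V = 89.1∠90.0° V = 0 + j89.1 V.
Step 5 — Ohm's law: I = V / Z_total = (0 + j89.1) / (1010 + j48.1) = 0.004192 + j0.08802 A.
Step 6 — Convert to polar: |I| = 0.08812 A, ∠I = 87.3°.

I = 0.08812∠87.3° A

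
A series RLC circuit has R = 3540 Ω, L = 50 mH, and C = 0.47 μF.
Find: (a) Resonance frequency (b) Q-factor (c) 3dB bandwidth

Step 1 — Resonance: ω₀ = 1/√(LC) = 1/√(0.05·4.7e-07) = 6523 rad/s.
Step 2 — f₀ = ω₀/(2π) = 1038 Hz.
Step 3 — Series Q: Q = ω₀L/R = 6523·0.05/3540 = 0.09214.
Step 4 — Bandwidth: Δω = ω₀/Q = 7.08e+04 rad/s; BW = Δω/(2π) = 1.127e+04 Hz.

(a) f₀ = 1038 Hz  (b) Q = 0.09214  (c) BW = 1.127e+04 Hz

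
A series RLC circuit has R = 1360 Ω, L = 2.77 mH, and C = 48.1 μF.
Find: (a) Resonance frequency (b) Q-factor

Step 1 — Resonance condition Im(Z)=0 gives ω₀ = 1/√(LC).
Step 2 — ω₀ = 1/√(0.00277·4.81e-05) = 2740 rad/s.
Step 3 — f₀ = ω₀/(2π) = 436 Hz.
Step 4 — Series Q: Q = ω₀L/R = 2740·0.00277/1360 = 0.00558.

(a) f₀ = 436 Hz  (b) Q = 0.00558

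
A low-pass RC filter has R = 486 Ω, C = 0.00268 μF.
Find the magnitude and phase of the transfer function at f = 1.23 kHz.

Step 1 — Angular frequency: ω = 2π·1230 = 7728 rad/s.
Step 2 — Transfer function: H(jω) = 1/(1 + jωRC).
Step 3 — Denominator: 1 + jωRC = 1 + j·7728·486·2.68e-09 = 1 + j0.01007.
Step 4 — H = 0.9999 - j0.01006.
Step 5 — Magnitude: |H| = 0.9999 (-0.0 dB); phase: φ = -0.6°.

|H| = 0.9999 (-0.0 dB), φ = -0.6°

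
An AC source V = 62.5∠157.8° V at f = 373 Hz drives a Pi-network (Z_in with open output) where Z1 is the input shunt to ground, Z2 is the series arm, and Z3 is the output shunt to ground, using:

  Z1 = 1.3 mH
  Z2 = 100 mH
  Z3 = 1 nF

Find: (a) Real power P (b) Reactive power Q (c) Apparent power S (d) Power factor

Step 1 — Angular frequency: ω = 2π·f = 2π·373 = 2344 rad/s.
Step 2 — Component impedances:
  Z1: Z = jωL = j·2344·0.0013 = 0 + j3.047 Ω
  Z2: Z = jωL = j·2344·0.1 = 0 + j234.4 Ω
  Z3: Z = 1/(jωC) = -j/(ω·C) = 0 - j4.267e+05 Ω
Step 3 — With open output, the series arm Z2 and the output shunt Z3 appear in series to ground: Z2 + Z3 = 0 - j4.265e+05 Ω.
Step 4 — Parallel with input shunt Z1: Z_in = Z1 || (Z2 + Z3) = 0 + j3.047 Ω = 3.047∠90.0° Ω.
Step 5 — Source phasor: V = 62.5∠157.8° V = -57.87 + j23.62 V.
Step 6 — Current: I = V / Z = 7.751 + j18.99 A = 20.51∠67.8° A.
Step 7 — Complex power: S = V·I* = 0 + j1282 VA.
Step 8 — Real power: P = Re(S) = 0 W.
Step 9 — Reactive power: Q = Im(S) = 1282 VAR.
Step 10 — Apparent power: |S| = 1282 VA.
Step 11 — Power factor: PF = P/|S| = 0 (lagging).

(a) P = 0 W  (b) Q = 1282 VAR  (c) S = 1282 VA  (d) PF = 0 (lagging)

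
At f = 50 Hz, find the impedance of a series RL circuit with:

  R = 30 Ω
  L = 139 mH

Step 1 — Angular frequency: ω = 2π·f = 2π·50 = 314.2 rad/s.
Step 2 — Component impedances:
  R: Z = R = 30 Ω
  L: Z = jωL = j·314.2·0.139 = 0 + j43.67 Ω
Step 3 — Series combination: Z_total = R + L = 30 + j43.67 Ω = 52.98∠55.5° Ω.

Z = 30 + j43.67 Ω = 52.98∠55.5° Ω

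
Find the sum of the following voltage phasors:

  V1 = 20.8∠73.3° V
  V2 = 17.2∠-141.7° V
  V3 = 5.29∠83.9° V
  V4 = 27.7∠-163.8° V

Step 1 — Convert each phasor to rectangular form:
  V1 = 20.8·(cos(73.3°) + j·sin(73.3°)) = 5.977 + j19.92 V
  V2 = 17.2·(cos(-141.7°) + j·sin(-141.7°)) = -13.5 - j10.66 V
  V3 = 5.29·(cos(83.9°) + j·sin(83.9°)) = 0.5621 + j5.26 V
  V4 = 27.7·(cos(-163.8°) + j·sin(-163.8°)) = -26.6 - j7.728 V
Step 2 — Sum components: V_total = -33.56 + j6.795 V.
Step 3 — Convert to polar: |V_total| = 34.24 V, ∠V_total = 168.6°.

V_total = 34.24∠168.6° V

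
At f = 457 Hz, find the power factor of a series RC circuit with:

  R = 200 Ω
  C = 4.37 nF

Step 1 — Angular frequency: ω = 2π·f = 2π·457 = 2871 rad/s.
Step 2 — Component impedances:
  R: Z = R = 200 Ω
  C: Z = 1/(jωC) = -j/(ω·C) = 0 - j7.969e+04 Ω
Step 3 — Series combination: Z_total = R + C = 200 - j7.969e+04 Ω = 7.969e+04∠-89.9° Ω.
Step 4 — Power factor: PF = cos(φ) = Re(Z)/|Z| = 200/7.969e+04 = 0.00251.
Step 5 — Type: Im(Z) = -7.969e+04 ⇒ leading (phase φ = -89.9°).

PF = 0.00251 (leading, φ = -89.9°)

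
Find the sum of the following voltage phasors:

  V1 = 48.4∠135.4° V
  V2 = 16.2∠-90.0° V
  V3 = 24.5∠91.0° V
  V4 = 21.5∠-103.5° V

Step 1 — Convert each phasor to rectangular form:
  V1 = 48.4·(cos(135.4°) + j·sin(135.4°)) = -34.46 + j33.98 V
  V2 = 16.2·(cos(-90.0°) + j·sin(-90.0°)) = 0 - j16.2 V
  V3 = 24.5·(cos(91.0°) + j·sin(91.0°)) = -0.4276 + j24.5 V
  V4 = 21.5·(cos(-103.5°) + j·sin(-103.5°)) = -5.019 - j20.91 V
Step 2 — Sum components: V_total = -39.91 + j21.37 V.
Step 3 — Convert to polar: |V_total| = 45.27 V, ∠V_total = 151.8°.

V_total = 45.27∠151.8° V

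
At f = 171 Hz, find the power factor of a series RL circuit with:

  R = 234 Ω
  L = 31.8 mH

Step 1 — Angular frequency: ω = 2π·f = 2π·171 = 1074 rad/s.
Step 2 — Component impedances:
  R: Z = R = 234 Ω
  L: Z = jωL = j·1074·0.0318 = 0 + j34.17 Ω
Step 3 — Series combination: Z_total = R + L = 234 + j34.17 Ω = 236.5∠8.3° Ω.
Step 4 — Power factor: PF = cos(φ) = Re(Z)/|Z| = 234/236.48 = 0.9895.
Step 5 — Type: Im(Z) = 34.17 ⇒ lagging (phase φ = 8.3°).

PF = 0.9895 (lagging, φ = 8.3°)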